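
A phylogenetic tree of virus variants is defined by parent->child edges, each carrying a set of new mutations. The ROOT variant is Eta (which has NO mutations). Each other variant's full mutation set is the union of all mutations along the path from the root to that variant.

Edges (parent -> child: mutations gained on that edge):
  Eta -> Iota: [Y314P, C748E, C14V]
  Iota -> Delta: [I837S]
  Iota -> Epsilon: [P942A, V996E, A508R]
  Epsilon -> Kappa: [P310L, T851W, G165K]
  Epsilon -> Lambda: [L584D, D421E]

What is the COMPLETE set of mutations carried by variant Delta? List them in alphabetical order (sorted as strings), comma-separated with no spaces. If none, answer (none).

Answer: C14V,C748E,I837S,Y314P

Derivation:
At Eta: gained [] -> total []
At Iota: gained ['Y314P', 'C748E', 'C14V'] -> total ['C14V', 'C748E', 'Y314P']
At Delta: gained ['I837S'] -> total ['C14V', 'C748E', 'I837S', 'Y314P']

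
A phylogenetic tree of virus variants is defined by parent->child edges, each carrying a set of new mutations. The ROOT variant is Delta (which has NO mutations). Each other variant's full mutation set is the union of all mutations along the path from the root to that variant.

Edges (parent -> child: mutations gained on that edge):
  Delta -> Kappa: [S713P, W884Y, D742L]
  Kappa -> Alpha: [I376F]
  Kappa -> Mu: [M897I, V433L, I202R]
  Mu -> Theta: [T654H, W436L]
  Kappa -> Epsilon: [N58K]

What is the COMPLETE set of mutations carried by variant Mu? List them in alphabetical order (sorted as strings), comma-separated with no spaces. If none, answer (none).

At Delta: gained [] -> total []
At Kappa: gained ['S713P', 'W884Y', 'D742L'] -> total ['D742L', 'S713P', 'W884Y']
At Mu: gained ['M897I', 'V433L', 'I202R'] -> total ['D742L', 'I202R', 'M897I', 'S713P', 'V433L', 'W884Y']

Answer: D742L,I202R,M897I,S713P,V433L,W884Y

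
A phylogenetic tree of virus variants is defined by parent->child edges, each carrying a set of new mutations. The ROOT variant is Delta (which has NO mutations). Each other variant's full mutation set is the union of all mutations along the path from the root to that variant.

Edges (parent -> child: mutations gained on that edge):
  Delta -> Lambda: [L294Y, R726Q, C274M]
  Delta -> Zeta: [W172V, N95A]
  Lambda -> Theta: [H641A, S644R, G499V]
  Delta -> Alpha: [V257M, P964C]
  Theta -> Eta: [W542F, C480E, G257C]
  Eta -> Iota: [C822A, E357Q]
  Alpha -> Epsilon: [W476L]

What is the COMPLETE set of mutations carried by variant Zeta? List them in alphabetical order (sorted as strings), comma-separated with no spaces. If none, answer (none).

Answer: N95A,W172V

Derivation:
At Delta: gained [] -> total []
At Zeta: gained ['W172V', 'N95A'] -> total ['N95A', 'W172V']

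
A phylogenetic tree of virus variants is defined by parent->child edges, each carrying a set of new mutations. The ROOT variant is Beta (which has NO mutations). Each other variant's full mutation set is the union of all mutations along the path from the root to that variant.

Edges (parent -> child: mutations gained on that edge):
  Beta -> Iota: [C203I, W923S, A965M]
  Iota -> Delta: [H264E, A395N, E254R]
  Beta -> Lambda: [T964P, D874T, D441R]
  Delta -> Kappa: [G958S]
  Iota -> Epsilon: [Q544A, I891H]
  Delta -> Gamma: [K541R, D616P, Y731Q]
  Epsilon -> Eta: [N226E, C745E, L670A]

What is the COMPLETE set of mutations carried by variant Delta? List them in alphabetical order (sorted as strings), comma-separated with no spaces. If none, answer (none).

At Beta: gained [] -> total []
At Iota: gained ['C203I', 'W923S', 'A965M'] -> total ['A965M', 'C203I', 'W923S']
At Delta: gained ['H264E', 'A395N', 'E254R'] -> total ['A395N', 'A965M', 'C203I', 'E254R', 'H264E', 'W923S']

Answer: A395N,A965M,C203I,E254R,H264E,W923S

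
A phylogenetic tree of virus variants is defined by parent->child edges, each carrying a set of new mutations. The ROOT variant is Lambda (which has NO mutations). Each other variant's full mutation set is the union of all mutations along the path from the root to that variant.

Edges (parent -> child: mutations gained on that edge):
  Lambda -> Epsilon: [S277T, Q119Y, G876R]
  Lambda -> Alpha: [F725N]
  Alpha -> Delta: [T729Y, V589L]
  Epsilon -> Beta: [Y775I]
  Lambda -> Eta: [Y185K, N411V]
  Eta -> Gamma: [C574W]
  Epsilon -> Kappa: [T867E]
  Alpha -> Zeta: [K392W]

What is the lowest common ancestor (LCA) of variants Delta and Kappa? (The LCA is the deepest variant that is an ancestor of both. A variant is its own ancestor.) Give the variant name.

Path from root to Delta: Lambda -> Alpha -> Delta
  ancestors of Delta: {Lambda, Alpha, Delta}
Path from root to Kappa: Lambda -> Epsilon -> Kappa
  ancestors of Kappa: {Lambda, Epsilon, Kappa}
Common ancestors: {Lambda}
Walk up from Kappa: Kappa (not in ancestors of Delta), Epsilon (not in ancestors of Delta), Lambda (in ancestors of Delta)
Deepest common ancestor (LCA) = Lambda

Answer: Lambda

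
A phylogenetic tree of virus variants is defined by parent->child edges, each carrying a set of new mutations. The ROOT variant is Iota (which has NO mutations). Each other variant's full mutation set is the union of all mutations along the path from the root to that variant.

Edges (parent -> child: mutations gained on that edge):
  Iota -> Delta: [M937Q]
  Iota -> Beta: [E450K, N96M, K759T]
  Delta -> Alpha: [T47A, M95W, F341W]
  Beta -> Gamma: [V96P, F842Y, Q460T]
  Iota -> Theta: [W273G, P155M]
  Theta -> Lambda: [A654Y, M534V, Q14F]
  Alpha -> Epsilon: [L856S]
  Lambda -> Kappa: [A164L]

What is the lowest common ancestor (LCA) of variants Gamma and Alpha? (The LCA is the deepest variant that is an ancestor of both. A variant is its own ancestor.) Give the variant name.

Path from root to Gamma: Iota -> Beta -> Gamma
  ancestors of Gamma: {Iota, Beta, Gamma}
Path from root to Alpha: Iota -> Delta -> Alpha
  ancestors of Alpha: {Iota, Delta, Alpha}
Common ancestors: {Iota}
Walk up from Alpha: Alpha (not in ancestors of Gamma), Delta (not in ancestors of Gamma), Iota (in ancestors of Gamma)
Deepest common ancestor (LCA) = Iota

Answer: Iota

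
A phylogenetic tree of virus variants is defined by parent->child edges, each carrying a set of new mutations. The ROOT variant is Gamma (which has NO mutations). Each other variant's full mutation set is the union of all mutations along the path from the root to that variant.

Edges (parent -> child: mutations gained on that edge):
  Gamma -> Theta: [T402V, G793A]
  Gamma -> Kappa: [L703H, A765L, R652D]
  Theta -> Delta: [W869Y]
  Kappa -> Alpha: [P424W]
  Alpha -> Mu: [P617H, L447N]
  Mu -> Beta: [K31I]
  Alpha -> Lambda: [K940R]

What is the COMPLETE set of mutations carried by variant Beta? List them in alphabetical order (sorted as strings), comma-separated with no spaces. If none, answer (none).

At Gamma: gained [] -> total []
At Kappa: gained ['L703H', 'A765L', 'R652D'] -> total ['A765L', 'L703H', 'R652D']
At Alpha: gained ['P424W'] -> total ['A765L', 'L703H', 'P424W', 'R652D']
At Mu: gained ['P617H', 'L447N'] -> total ['A765L', 'L447N', 'L703H', 'P424W', 'P617H', 'R652D']
At Beta: gained ['K31I'] -> total ['A765L', 'K31I', 'L447N', 'L703H', 'P424W', 'P617H', 'R652D']

Answer: A765L,K31I,L447N,L703H,P424W,P617H,R652D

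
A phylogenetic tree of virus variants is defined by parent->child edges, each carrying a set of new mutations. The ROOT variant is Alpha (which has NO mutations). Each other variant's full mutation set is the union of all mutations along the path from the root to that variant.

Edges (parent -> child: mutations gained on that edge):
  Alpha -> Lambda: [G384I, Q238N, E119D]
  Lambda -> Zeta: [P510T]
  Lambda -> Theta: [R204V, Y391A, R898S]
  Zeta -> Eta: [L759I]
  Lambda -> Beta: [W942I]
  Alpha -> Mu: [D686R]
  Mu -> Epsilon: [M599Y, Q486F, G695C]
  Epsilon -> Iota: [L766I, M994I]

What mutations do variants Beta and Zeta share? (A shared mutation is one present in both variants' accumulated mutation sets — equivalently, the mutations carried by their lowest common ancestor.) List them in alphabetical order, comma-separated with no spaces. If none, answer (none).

Accumulating mutations along path to Beta:
  At Alpha: gained [] -> total []
  At Lambda: gained ['G384I', 'Q238N', 'E119D'] -> total ['E119D', 'G384I', 'Q238N']
  At Beta: gained ['W942I'] -> total ['E119D', 'G384I', 'Q238N', 'W942I']
Mutations(Beta) = ['E119D', 'G384I', 'Q238N', 'W942I']
Accumulating mutations along path to Zeta:
  At Alpha: gained [] -> total []
  At Lambda: gained ['G384I', 'Q238N', 'E119D'] -> total ['E119D', 'G384I', 'Q238N']
  At Zeta: gained ['P510T'] -> total ['E119D', 'G384I', 'P510T', 'Q238N']
Mutations(Zeta) = ['E119D', 'G384I', 'P510T', 'Q238N']
Intersection: ['E119D', 'G384I', 'Q238N', 'W942I'] ∩ ['E119D', 'G384I', 'P510T', 'Q238N'] = ['E119D', 'G384I', 'Q238N']

Answer: E119D,G384I,Q238N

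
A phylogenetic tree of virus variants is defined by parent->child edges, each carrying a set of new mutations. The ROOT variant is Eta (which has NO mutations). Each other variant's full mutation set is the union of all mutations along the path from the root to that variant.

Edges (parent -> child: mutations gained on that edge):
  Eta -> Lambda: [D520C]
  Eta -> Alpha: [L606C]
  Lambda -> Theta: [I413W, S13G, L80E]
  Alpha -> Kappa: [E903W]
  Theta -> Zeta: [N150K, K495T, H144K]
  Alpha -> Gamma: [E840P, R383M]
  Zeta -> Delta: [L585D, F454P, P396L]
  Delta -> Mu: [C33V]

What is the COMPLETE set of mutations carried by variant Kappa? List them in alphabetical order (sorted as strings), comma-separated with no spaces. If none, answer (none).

Answer: E903W,L606C

Derivation:
At Eta: gained [] -> total []
At Alpha: gained ['L606C'] -> total ['L606C']
At Kappa: gained ['E903W'] -> total ['E903W', 'L606C']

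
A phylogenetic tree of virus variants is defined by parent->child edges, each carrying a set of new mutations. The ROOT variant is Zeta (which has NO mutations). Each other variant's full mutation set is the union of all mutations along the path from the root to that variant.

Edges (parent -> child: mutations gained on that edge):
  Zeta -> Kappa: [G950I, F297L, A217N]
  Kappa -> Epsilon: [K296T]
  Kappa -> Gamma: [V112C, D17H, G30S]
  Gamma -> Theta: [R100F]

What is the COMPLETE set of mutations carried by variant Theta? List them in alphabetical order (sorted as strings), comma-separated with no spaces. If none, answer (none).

Answer: A217N,D17H,F297L,G30S,G950I,R100F,V112C

Derivation:
At Zeta: gained [] -> total []
At Kappa: gained ['G950I', 'F297L', 'A217N'] -> total ['A217N', 'F297L', 'G950I']
At Gamma: gained ['V112C', 'D17H', 'G30S'] -> total ['A217N', 'D17H', 'F297L', 'G30S', 'G950I', 'V112C']
At Theta: gained ['R100F'] -> total ['A217N', 'D17H', 'F297L', 'G30S', 'G950I', 'R100F', 'V112C']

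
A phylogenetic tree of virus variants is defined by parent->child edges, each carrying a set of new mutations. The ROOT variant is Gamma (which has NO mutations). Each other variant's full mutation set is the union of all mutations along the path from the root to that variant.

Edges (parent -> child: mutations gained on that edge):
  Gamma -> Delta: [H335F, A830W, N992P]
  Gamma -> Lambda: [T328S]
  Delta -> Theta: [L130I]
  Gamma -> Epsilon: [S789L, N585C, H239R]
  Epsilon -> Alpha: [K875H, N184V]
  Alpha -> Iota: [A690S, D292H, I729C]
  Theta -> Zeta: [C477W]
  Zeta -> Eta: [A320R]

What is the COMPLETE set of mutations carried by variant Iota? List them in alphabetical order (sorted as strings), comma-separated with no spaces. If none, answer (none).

At Gamma: gained [] -> total []
At Epsilon: gained ['S789L', 'N585C', 'H239R'] -> total ['H239R', 'N585C', 'S789L']
At Alpha: gained ['K875H', 'N184V'] -> total ['H239R', 'K875H', 'N184V', 'N585C', 'S789L']
At Iota: gained ['A690S', 'D292H', 'I729C'] -> total ['A690S', 'D292H', 'H239R', 'I729C', 'K875H', 'N184V', 'N585C', 'S789L']

Answer: A690S,D292H,H239R,I729C,K875H,N184V,N585C,S789L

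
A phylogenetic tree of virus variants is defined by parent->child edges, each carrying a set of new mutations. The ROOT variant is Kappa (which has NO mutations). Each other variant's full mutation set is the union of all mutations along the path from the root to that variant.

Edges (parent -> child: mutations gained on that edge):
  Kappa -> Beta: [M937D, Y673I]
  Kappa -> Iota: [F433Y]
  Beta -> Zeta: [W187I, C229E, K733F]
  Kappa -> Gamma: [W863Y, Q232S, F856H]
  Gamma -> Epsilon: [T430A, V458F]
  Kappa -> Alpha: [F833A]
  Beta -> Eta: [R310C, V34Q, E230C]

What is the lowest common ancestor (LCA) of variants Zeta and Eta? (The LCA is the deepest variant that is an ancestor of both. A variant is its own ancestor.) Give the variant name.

Answer: Beta

Derivation:
Path from root to Zeta: Kappa -> Beta -> Zeta
  ancestors of Zeta: {Kappa, Beta, Zeta}
Path from root to Eta: Kappa -> Beta -> Eta
  ancestors of Eta: {Kappa, Beta, Eta}
Common ancestors: {Kappa, Beta}
Walk up from Eta: Eta (not in ancestors of Zeta), Beta (in ancestors of Zeta), Kappa (in ancestors of Zeta)
Deepest common ancestor (LCA) = Beta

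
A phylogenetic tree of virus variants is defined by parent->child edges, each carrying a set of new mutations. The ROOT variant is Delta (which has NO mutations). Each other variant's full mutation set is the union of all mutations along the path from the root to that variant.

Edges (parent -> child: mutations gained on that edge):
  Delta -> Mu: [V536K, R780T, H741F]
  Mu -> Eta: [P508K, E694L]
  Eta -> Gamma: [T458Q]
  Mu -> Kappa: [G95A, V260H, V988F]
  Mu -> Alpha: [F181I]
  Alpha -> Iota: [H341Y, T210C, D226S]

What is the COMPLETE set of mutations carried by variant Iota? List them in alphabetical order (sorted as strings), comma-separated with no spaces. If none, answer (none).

Answer: D226S,F181I,H341Y,H741F,R780T,T210C,V536K

Derivation:
At Delta: gained [] -> total []
At Mu: gained ['V536K', 'R780T', 'H741F'] -> total ['H741F', 'R780T', 'V536K']
At Alpha: gained ['F181I'] -> total ['F181I', 'H741F', 'R780T', 'V536K']
At Iota: gained ['H341Y', 'T210C', 'D226S'] -> total ['D226S', 'F181I', 'H341Y', 'H741F', 'R780T', 'T210C', 'V536K']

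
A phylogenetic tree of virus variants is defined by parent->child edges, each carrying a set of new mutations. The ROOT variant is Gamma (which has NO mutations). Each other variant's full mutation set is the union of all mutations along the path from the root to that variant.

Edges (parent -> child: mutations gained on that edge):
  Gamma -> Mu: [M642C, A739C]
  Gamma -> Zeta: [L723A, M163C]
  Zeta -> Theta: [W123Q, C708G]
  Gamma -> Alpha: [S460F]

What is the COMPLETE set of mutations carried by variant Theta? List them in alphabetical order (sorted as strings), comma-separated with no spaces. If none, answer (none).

At Gamma: gained [] -> total []
At Zeta: gained ['L723A', 'M163C'] -> total ['L723A', 'M163C']
At Theta: gained ['W123Q', 'C708G'] -> total ['C708G', 'L723A', 'M163C', 'W123Q']

Answer: C708G,L723A,M163C,W123Q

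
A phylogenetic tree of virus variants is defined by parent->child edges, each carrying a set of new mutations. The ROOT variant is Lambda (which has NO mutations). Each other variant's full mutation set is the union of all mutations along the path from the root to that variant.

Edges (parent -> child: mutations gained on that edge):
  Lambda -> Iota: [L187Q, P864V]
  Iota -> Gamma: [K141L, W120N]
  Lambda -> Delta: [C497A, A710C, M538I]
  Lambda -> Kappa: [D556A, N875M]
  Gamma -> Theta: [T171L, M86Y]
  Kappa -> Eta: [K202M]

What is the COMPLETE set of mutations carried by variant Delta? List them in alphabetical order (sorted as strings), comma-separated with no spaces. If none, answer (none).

Answer: A710C,C497A,M538I

Derivation:
At Lambda: gained [] -> total []
At Delta: gained ['C497A', 'A710C', 'M538I'] -> total ['A710C', 'C497A', 'M538I']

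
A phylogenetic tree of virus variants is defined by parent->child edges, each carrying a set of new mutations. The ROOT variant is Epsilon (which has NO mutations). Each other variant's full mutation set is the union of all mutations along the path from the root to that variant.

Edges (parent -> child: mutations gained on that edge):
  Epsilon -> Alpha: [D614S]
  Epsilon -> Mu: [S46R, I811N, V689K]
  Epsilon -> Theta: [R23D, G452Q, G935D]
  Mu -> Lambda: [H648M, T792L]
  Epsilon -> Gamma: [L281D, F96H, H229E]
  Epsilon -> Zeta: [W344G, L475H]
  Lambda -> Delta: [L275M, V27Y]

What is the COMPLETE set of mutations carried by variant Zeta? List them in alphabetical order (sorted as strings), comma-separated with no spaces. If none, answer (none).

At Epsilon: gained [] -> total []
At Zeta: gained ['W344G', 'L475H'] -> total ['L475H', 'W344G']

Answer: L475H,W344G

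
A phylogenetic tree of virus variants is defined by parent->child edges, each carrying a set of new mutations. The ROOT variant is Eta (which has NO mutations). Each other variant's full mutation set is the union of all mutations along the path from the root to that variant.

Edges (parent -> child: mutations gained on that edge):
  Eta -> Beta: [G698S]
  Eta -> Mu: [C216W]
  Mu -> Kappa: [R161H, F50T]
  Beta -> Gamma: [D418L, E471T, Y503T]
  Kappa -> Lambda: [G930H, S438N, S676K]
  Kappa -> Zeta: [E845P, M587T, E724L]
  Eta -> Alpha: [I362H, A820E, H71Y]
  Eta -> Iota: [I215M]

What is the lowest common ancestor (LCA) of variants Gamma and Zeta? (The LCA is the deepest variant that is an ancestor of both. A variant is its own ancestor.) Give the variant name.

Answer: Eta

Derivation:
Path from root to Gamma: Eta -> Beta -> Gamma
  ancestors of Gamma: {Eta, Beta, Gamma}
Path from root to Zeta: Eta -> Mu -> Kappa -> Zeta
  ancestors of Zeta: {Eta, Mu, Kappa, Zeta}
Common ancestors: {Eta}
Walk up from Zeta: Zeta (not in ancestors of Gamma), Kappa (not in ancestors of Gamma), Mu (not in ancestors of Gamma), Eta (in ancestors of Gamma)
Deepest common ancestor (LCA) = Eta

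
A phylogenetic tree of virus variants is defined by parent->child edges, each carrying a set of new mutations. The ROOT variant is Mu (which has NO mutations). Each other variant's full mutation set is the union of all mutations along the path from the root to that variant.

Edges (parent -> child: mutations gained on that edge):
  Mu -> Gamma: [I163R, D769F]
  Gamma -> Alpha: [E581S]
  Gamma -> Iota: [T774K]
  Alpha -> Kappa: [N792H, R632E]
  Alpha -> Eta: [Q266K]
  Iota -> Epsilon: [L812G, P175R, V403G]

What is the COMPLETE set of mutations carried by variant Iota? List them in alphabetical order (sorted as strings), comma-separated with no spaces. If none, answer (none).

Answer: D769F,I163R,T774K

Derivation:
At Mu: gained [] -> total []
At Gamma: gained ['I163R', 'D769F'] -> total ['D769F', 'I163R']
At Iota: gained ['T774K'] -> total ['D769F', 'I163R', 'T774K']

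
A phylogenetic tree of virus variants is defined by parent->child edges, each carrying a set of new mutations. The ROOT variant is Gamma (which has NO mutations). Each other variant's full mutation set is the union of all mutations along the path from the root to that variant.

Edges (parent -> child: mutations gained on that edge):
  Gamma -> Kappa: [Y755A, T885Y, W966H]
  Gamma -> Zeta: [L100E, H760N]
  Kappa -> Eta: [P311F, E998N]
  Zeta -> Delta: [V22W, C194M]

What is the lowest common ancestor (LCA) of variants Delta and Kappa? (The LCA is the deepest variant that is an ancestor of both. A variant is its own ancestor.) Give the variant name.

Path from root to Delta: Gamma -> Zeta -> Delta
  ancestors of Delta: {Gamma, Zeta, Delta}
Path from root to Kappa: Gamma -> Kappa
  ancestors of Kappa: {Gamma, Kappa}
Common ancestors: {Gamma}
Walk up from Kappa: Kappa (not in ancestors of Delta), Gamma (in ancestors of Delta)
Deepest common ancestor (LCA) = Gamma

Answer: Gamma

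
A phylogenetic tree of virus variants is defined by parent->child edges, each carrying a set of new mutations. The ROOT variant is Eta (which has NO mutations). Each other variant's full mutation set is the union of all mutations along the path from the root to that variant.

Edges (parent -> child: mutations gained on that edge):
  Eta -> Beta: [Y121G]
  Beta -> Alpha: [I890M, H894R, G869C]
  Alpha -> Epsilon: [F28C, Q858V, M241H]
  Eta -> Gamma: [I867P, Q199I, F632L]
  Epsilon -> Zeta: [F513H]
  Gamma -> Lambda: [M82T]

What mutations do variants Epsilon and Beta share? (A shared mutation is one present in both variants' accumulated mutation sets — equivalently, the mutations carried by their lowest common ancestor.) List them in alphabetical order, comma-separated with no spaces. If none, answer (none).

Answer: Y121G

Derivation:
Accumulating mutations along path to Epsilon:
  At Eta: gained [] -> total []
  At Beta: gained ['Y121G'] -> total ['Y121G']
  At Alpha: gained ['I890M', 'H894R', 'G869C'] -> total ['G869C', 'H894R', 'I890M', 'Y121G']
  At Epsilon: gained ['F28C', 'Q858V', 'M241H'] -> total ['F28C', 'G869C', 'H894R', 'I890M', 'M241H', 'Q858V', 'Y121G']
Mutations(Epsilon) = ['F28C', 'G869C', 'H894R', 'I890M', 'M241H', 'Q858V', 'Y121G']
Accumulating mutations along path to Beta:
  At Eta: gained [] -> total []
  At Beta: gained ['Y121G'] -> total ['Y121G']
Mutations(Beta) = ['Y121G']
Intersection: ['F28C', 'G869C', 'H894R', 'I890M', 'M241H', 'Q858V', 'Y121G'] ∩ ['Y121G'] = ['Y121G']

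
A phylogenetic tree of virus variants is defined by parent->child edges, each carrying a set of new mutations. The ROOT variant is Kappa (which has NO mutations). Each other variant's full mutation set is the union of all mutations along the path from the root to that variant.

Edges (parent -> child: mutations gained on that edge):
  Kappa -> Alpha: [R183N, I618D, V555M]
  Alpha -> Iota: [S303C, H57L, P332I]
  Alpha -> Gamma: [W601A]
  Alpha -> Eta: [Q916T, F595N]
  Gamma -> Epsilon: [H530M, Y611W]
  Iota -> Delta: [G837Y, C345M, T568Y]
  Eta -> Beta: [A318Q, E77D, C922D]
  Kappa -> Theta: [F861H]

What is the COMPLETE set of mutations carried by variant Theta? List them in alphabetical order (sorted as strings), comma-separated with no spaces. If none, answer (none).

Answer: F861H

Derivation:
At Kappa: gained [] -> total []
At Theta: gained ['F861H'] -> total ['F861H']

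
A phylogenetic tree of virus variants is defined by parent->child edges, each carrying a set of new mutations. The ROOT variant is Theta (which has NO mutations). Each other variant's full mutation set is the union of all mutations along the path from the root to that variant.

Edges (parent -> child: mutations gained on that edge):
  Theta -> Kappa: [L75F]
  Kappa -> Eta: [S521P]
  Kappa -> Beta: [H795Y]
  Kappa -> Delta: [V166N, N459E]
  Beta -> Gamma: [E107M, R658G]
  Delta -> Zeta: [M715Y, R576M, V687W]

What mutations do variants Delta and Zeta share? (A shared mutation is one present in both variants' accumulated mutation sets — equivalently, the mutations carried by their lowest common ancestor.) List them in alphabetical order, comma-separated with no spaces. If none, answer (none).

Accumulating mutations along path to Delta:
  At Theta: gained [] -> total []
  At Kappa: gained ['L75F'] -> total ['L75F']
  At Delta: gained ['V166N', 'N459E'] -> total ['L75F', 'N459E', 'V166N']
Mutations(Delta) = ['L75F', 'N459E', 'V166N']
Accumulating mutations along path to Zeta:
  At Theta: gained [] -> total []
  At Kappa: gained ['L75F'] -> total ['L75F']
  At Delta: gained ['V166N', 'N459E'] -> total ['L75F', 'N459E', 'V166N']
  At Zeta: gained ['M715Y', 'R576M', 'V687W'] -> total ['L75F', 'M715Y', 'N459E', 'R576M', 'V166N', 'V687W']
Mutations(Zeta) = ['L75F', 'M715Y', 'N459E', 'R576M', 'V166N', 'V687W']
Intersection: ['L75F', 'N459E', 'V166N'] ∩ ['L75F', 'M715Y', 'N459E', 'R576M', 'V166N', 'V687W'] = ['L75F', 'N459E', 'V166N']

Answer: L75F,N459E,V166N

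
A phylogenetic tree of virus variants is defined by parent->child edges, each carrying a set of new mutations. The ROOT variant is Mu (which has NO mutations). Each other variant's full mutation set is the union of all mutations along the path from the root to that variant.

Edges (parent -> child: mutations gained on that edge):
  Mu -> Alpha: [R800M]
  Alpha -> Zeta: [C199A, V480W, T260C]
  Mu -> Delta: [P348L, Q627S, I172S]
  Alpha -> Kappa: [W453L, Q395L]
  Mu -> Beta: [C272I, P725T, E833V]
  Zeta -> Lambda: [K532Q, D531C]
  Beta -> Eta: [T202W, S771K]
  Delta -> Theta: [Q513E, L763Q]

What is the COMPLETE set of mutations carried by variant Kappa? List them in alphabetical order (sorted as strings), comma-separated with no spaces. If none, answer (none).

At Mu: gained [] -> total []
At Alpha: gained ['R800M'] -> total ['R800M']
At Kappa: gained ['W453L', 'Q395L'] -> total ['Q395L', 'R800M', 'W453L']

Answer: Q395L,R800M,W453L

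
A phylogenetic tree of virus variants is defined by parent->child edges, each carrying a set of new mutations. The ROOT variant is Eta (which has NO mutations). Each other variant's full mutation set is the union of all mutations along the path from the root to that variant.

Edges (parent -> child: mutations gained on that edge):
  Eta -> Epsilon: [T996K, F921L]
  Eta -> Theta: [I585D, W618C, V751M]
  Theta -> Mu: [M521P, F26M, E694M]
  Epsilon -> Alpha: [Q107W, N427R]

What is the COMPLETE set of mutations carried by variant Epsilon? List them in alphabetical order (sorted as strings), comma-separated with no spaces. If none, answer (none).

At Eta: gained [] -> total []
At Epsilon: gained ['T996K', 'F921L'] -> total ['F921L', 'T996K']

Answer: F921L,T996K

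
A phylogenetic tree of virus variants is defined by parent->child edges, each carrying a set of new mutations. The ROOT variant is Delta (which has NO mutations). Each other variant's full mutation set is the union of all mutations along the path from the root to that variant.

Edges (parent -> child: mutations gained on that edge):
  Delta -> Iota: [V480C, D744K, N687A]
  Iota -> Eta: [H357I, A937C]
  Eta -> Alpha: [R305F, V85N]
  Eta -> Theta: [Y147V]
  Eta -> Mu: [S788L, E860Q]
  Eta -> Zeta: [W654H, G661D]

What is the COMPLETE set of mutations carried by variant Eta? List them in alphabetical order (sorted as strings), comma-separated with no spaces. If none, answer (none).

At Delta: gained [] -> total []
At Iota: gained ['V480C', 'D744K', 'N687A'] -> total ['D744K', 'N687A', 'V480C']
At Eta: gained ['H357I', 'A937C'] -> total ['A937C', 'D744K', 'H357I', 'N687A', 'V480C']

Answer: A937C,D744K,H357I,N687A,V480C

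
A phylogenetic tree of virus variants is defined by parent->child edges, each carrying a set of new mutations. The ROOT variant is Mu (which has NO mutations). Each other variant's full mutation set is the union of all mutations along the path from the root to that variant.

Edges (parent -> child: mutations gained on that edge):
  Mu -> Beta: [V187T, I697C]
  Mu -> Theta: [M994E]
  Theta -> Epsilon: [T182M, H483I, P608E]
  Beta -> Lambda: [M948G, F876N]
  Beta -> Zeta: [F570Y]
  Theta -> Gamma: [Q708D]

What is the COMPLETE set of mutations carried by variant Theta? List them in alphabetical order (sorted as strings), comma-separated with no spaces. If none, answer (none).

Answer: M994E

Derivation:
At Mu: gained [] -> total []
At Theta: gained ['M994E'] -> total ['M994E']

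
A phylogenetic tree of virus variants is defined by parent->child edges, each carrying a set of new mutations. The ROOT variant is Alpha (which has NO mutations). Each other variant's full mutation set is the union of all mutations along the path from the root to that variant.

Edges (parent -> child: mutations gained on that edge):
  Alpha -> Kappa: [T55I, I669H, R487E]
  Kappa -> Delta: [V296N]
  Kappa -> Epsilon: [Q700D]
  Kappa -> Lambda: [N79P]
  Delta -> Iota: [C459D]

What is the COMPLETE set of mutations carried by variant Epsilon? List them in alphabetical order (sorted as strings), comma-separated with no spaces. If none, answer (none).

At Alpha: gained [] -> total []
At Kappa: gained ['T55I', 'I669H', 'R487E'] -> total ['I669H', 'R487E', 'T55I']
At Epsilon: gained ['Q700D'] -> total ['I669H', 'Q700D', 'R487E', 'T55I']

Answer: I669H,Q700D,R487E,T55I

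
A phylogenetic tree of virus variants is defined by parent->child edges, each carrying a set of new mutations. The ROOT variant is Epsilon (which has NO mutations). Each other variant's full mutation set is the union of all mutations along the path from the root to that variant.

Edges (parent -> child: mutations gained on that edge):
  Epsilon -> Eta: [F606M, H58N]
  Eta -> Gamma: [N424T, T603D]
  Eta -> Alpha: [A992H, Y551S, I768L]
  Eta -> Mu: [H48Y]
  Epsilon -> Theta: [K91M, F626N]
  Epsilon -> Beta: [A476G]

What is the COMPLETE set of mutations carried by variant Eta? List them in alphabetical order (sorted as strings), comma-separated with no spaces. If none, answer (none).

Answer: F606M,H58N

Derivation:
At Epsilon: gained [] -> total []
At Eta: gained ['F606M', 'H58N'] -> total ['F606M', 'H58N']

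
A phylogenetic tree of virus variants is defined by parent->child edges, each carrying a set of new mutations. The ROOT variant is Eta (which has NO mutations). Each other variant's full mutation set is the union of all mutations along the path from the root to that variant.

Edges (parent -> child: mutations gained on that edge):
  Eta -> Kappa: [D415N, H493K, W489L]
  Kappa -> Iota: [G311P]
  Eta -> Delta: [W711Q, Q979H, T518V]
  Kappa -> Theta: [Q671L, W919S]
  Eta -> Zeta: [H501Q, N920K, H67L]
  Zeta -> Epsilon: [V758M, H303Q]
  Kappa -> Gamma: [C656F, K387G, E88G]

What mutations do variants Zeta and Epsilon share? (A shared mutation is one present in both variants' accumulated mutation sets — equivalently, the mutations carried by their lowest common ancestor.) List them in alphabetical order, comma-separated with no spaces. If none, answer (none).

Answer: H501Q,H67L,N920K

Derivation:
Accumulating mutations along path to Zeta:
  At Eta: gained [] -> total []
  At Zeta: gained ['H501Q', 'N920K', 'H67L'] -> total ['H501Q', 'H67L', 'N920K']
Mutations(Zeta) = ['H501Q', 'H67L', 'N920K']
Accumulating mutations along path to Epsilon:
  At Eta: gained [] -> total []
  At Zeta: gained ['H501Q', 'N920K', 'H67L'] -> total ['H501Q', 'H67L', 'N920K']
  At Epsilon: gained ['V758M', 'H303Q'] -> total ['H303Q', 'H501Q', 'H67L', 'N920K', 'V758M']
Mutations(Epsilon) = ['H303Q', 'H501Q', 'H67L', 'N920K', 'V758M']
Intersection: ['H501Q', 'H67L', 'N920K'] ∩ ['H303Q', 'H501Q', 'H67L', 'N920K', 'V758M'] = ['H501Q', 'H67L', 'N920K']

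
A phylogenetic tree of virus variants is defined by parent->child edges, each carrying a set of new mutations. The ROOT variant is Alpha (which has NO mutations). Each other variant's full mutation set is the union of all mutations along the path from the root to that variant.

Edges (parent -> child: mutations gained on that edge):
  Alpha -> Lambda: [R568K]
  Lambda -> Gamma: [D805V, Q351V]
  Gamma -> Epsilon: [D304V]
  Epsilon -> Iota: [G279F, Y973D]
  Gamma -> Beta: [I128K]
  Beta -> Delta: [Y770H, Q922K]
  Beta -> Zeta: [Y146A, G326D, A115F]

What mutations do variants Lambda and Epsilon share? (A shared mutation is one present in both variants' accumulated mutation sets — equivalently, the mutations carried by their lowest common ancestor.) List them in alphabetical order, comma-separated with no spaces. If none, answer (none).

Accumulating mutations along path to Lambda:
  At Alpha: gained [] -> total []
  At Lambda: gained ['R568K'] -> total ['R568K']
Mutations(Lambda) = ['R568K']
Accumulating mutations along path to Epsilon:
  At Alpha: gained [] -> total []
  At Lambda: gained ['R568K'] -> total ['R568K']
  At Gamma: gained ['D805V', 'Q351V'] -> total ['D805V', 'Q351V', 'R568K']
  At Epsilon: gained ['D304V'] -> total ['D304V', 'D805V', 'Q351V', 'R568K']
Mutations(Epsilon) = ['D304V', 'D805V', 'Q351V', 'R568K']
Intersection: ['R568K'] ∩ ['D304V', 'D805V', 'Q351V', 'R568K'] = ['R568K']

Answer: R568K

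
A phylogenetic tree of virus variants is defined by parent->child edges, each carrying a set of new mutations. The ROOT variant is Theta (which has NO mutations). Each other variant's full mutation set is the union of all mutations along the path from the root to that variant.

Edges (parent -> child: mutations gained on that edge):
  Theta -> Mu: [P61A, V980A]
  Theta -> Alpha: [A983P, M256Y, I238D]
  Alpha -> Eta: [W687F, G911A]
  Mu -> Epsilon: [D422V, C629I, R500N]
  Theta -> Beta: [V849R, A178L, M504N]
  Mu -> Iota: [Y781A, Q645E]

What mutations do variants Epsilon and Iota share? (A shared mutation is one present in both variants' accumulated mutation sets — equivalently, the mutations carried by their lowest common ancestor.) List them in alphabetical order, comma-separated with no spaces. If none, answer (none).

Answer: P61A,V980A

Derivation:
Accumulating mutations along path to Epsilon:
  At Theta: gained [] -> total []
  At Mu: gained ['P61A', 'V980A'] -> total ['P61A', 'V980A']
  At Epsilon: gained ['D422V', 'C629I', 'R500N'] -> total ['C629I', 'D422V', 'P61A', 'R500N', 'V980A']
Mutations(Epsilon) = ['C629I', 'D422V', 'P61A', 'R500N', 'V980A']
Accumulating mutations along path to Iota:
  At Theta: gained [] -> total []
  At Mu: gained ['P61A', 'V980A'] -> total ['P61A', 'V980A']
  At Iota: gained ['Y781A', 'Q645E'] -> total ['P61A', 'Q645E', 'V980A', 'Y781A']
Mutations(Iota) = ['P61A', 'Q645E', 'V980A', 'Y781A']
Intersection: ['C629I', 'D422V', 'P61A', 'R500N', 'V980A'] ∩ ['P61A', 'Q645E', 'V980A', 'Y781A'] = ['P61A', 'V980A']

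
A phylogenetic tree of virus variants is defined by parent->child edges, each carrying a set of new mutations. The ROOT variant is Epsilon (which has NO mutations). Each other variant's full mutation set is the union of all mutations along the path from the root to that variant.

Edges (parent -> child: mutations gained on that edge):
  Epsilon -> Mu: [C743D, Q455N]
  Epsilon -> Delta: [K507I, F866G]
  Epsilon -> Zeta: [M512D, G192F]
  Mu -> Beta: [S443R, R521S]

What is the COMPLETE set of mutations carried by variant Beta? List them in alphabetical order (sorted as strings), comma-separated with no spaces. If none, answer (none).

Answer: C743D,Q455N,R521S,S443R

Derivation:
At Epsilon: gained [] -> total []
At Mu: gained ['C743D', 'Q455N'] -> total ['C743D', 'Q455N']
At Beta: gained ['S443R', 'R521S'] -> total ['C743D', 'Q455N', 'R521S', 'S443R']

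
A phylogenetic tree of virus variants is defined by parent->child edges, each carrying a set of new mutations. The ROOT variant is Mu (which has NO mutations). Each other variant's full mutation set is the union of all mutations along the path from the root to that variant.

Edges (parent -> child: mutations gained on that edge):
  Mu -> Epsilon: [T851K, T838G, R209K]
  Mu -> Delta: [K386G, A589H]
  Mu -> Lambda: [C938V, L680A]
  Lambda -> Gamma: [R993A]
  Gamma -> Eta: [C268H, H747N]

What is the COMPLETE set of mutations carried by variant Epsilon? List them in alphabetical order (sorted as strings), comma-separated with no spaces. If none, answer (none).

Answer: R209K,T838G,T851K

Derivation:
At Mu: gained [] -> total []
At Epsilon: gained ['T851K', 'T838G', 'R209K'] -> total ['R209K', 'T838G', 'T851K']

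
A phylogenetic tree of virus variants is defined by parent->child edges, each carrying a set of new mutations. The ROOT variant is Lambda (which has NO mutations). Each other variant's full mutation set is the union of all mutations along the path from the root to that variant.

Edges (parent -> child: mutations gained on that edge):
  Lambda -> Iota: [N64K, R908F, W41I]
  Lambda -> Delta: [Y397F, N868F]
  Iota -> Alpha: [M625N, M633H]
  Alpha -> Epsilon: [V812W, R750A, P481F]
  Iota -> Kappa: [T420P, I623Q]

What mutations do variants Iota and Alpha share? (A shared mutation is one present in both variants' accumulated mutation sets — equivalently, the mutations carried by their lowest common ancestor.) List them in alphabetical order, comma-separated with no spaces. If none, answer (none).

Answer: N64K,R908F,W41I

Derivation:
Accumulating mutations along path to Iota:
  At Lambda: gained [] -> total []
  At Iota: gained ['N64K', 'R908F', 'W41I'] -> total ['N64K', 'R908F', 'W41I']
Mutations(Iota) = ['N64K', 'R908F', 'W41I']
Accumulating mutations along path to Alpha:
  At Lambda: gained [] -> total []
  At Iota: gained ['N64K', 'R908F', 'W41I'] -> total ['N64K', 'R908F', 'W41I']
  At Alpha: gained ['M625N', 'M633H'] -> total ['M625N', 'M633H', 'N64K', 'R908F', 'W41I']
Mutations(Alpha) = ['M625N', 'M633H', 'N64K', 'R908F', 'W41I']
Intersection: ['N64K', 'R908F', 'W41I'] ∩ ['M625N', 'M633H', 'N64K', 'R908F', 'W41I'] = ['N64K', 'R908F', 'W41I']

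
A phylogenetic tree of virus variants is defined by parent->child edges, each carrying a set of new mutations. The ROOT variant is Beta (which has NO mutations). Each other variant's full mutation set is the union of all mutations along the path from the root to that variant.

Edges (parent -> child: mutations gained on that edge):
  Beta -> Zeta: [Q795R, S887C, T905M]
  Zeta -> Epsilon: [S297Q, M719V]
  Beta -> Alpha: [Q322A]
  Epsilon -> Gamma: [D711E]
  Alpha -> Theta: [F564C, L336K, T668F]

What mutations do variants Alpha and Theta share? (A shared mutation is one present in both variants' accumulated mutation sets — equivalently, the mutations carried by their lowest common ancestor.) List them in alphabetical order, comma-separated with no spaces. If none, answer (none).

Answer: Q322A

Derivation:
Accumulating mutations along path to Alpha:
  At Beta: gained [] -> total []
  At Alpha: gained ['Q322A'] -> total ['Q322A']
Mutations(Alpha) = ['Q322A']
Accumulating mutations along path to Theta:
  At Beta: gained [] -> total []
  At Alpha: gained ['Q322A'] -> total ['Q322A']
  At Theta: gained ['F564C', 'L336K', 'T668F'] -> total ['F564C', 'L336K', 'Q322A', 'T668F']
Mutations(Theta) = ['F564C', 'L336K', 'Q322A', 'T668F']
Intersection: ['Q322A'] ∩ ['F564C', 'L336K', 'Q322A', 'T668F'] = ['Q322A']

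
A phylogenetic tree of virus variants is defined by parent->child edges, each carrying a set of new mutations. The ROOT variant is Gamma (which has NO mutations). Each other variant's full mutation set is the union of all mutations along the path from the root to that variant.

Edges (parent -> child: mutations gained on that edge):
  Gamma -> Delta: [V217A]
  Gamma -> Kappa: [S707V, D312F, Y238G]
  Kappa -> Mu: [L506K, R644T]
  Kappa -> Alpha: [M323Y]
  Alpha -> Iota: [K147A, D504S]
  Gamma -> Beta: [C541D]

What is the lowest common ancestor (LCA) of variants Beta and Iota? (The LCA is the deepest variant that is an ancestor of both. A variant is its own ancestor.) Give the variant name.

Path from root to Beta: Gamma -> Beta
  ancestors of Beta: {Gamma, Beta}
Path from root to Iota: Gamma -> Kappa -> Alpha -> Iota
  ancestors of Iota: {Gamma, Kappa, Alpha, Iota}
Common ancestors: {Gamma}
Walk up from Iota: Iota (not in ancestors of Beta), Alpha (not in ancestors of Beta), Kappa (not in ancestors of Beta), Gamma (in ancestors of Beta)
Deepest common ancestor (LCA) = Gamma

Answer: Gamma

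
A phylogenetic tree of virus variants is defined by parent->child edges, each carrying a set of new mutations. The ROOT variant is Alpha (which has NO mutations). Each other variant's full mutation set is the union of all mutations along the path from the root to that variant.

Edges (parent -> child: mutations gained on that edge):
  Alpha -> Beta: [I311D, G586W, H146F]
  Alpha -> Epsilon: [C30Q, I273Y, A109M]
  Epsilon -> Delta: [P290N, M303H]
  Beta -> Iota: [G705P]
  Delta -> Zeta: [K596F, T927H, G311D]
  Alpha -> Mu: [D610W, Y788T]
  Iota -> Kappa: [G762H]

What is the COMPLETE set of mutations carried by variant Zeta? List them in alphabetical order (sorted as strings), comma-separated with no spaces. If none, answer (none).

At Alpha: gained [] -> total []
At Epsilon: gained ['C30Q', 'I273Y', 'A109M'] -> total ['A109M', 'C30Q', 'I273Y']
At Delta: gained ['P290N', 'M303H'] -> total ['A109M', 'C30Q', 'I273Y', 'M303H', 'P290N']
At Zeta: gained ['K596F', 'T927H', 'G311D'] -> total ['A109M', 'C30Q', 'G311D', 'I273Y', 'K596F', 'M303H', 'P290N', 'T927H']

Answer: A109M,C30Q,G311D,I273Y,K596F,M303H,P290N,T927H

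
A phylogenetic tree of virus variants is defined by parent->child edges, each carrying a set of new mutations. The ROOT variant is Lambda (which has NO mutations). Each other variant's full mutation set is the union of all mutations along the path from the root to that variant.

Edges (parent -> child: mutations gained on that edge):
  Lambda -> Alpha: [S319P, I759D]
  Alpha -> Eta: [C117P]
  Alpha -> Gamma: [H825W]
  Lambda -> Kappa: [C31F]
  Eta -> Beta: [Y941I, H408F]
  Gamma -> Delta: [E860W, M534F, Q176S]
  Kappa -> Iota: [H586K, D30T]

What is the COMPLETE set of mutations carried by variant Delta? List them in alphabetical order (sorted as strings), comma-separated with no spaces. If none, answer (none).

Answer: E860W,H825W,I759D,M534F,Q176S,S319P

Derivation:
At Lambda: gained [] -> total []
At Alpha: gained ['S319P', 'I759D'] -> total ['I759D', 'S319P']
At Gamma: gained ['H825W'] -> total ['H825W', 'I759D', 'S319P']
At Delta: gained ['E860W', 'M534F', 'Q176S'] -> total ['E860W', 'H825W', 'I759D', 'M534F', 'Q176S', 'S319P']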